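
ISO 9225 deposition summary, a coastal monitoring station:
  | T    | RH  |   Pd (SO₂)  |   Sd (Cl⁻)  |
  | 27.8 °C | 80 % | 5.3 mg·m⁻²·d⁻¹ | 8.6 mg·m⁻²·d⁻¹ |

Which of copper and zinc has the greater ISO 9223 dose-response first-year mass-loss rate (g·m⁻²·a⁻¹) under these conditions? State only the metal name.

copper: f(T) = -0.080·(T−10) [T>10 °C] = -1.4240
  SO₂ term: 0.0053·5.3^0.26·exp(0.059·80-1.4240) = 0.2208
  Cl⁻ term: 0.01025·8.6^0.27·exp(0.036·80+0.049·27.8) = 1.275
  r_corr = 0.2208 + 1.275 = 1.495 μm/a
  mass loss = 1.495 μm/a × 8.96 g/cm³ = 13.4 g·m⁻²·a⁻¹
zinc: T>10 °C ⇒ hinge -0.071·(27.8−10) = -1.2638
  SO₂ term: 0.0129·5.3^0.44·exp(0.046·80-1.2638) = 0.301
  Sd branch = 0.0175·Sd^0.57·e^(0.008·RH+0.085·T) = 1.202 μm/a
  sum: 0.301 + 1.202 → r_corr = 1.503 μm/a
  mass loss = 1.503 μm/a × 7.14 g/cm³ = 10.73 g·m⁻²·a⁻¹
Ordering by g·m⁻²·a⁻¹: copper (13.4) > zinc (10.7)

copper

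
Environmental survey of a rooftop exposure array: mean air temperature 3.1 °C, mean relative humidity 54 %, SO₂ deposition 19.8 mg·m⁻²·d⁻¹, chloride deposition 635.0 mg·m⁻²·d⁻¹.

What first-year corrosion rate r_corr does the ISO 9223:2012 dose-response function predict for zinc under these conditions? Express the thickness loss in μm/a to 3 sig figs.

zinc: temperature factor f = +0.038·(-6.9) = -0.2622
  Pd branch = 0.0129·Pd^0.44·e^(0.046·RH+f) = 0.4426 μm/a
  Sd branch = 0.0175·Sd^0.57·e^(0.008·RH+0.085·T) = 1.389 μm/a
  sum: 0.4426 + 1.389 → r_corr = 1.832 μm/a

r_corr = 1.83 μm/a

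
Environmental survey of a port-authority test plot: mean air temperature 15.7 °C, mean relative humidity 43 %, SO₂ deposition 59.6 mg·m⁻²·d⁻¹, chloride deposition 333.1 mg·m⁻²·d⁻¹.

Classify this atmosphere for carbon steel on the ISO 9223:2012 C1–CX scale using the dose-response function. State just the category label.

C4

carbon steel: T>10 °C ⇒ hinge -0.054·(15.7−10) = -0.3078
  sulphur-dioxide contribution → 25.76 μm/a
  chloride contribution → 28.95 μm/a
  total first-year rate 54.7 μm/a
ISO 9223 Table 2 (carbon steel): 50 < 54.7 ≤ 80 μm/a ⇒ C4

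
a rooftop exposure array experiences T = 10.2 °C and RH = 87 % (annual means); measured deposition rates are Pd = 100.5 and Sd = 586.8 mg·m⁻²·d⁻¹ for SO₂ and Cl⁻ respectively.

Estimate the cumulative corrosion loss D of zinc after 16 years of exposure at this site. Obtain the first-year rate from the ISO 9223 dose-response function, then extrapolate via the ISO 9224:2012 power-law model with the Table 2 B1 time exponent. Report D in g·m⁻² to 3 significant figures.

zinc: f(T) = -0.071·(T−10) [T>10 °C] = -0.0142
  sulphur-dioxide contribution → 5.29 μm/a
  chloride contribution → 3.161 μm/a
  total first-year rate 8.451 μm/a
ISO 9224: D(t) = r_corr · t^b with b = 0.813 (zinc, B1)
  D(16) = 8.451 × 16^0.813 = 8.451 × 9.527 = 80.51 μm
  Mass loss = 80.51 μm × 7.14 g/cm³ = 574.9 g·m⁻²

D(16) = 575 g·m⁻²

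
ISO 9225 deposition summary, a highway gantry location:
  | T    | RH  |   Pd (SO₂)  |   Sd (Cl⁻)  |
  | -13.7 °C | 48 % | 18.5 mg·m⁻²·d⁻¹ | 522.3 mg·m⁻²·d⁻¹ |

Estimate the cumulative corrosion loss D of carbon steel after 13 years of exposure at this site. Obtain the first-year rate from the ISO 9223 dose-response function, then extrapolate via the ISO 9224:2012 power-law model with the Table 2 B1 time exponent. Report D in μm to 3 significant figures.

D(13) = 55.5 μm

carbon steel: f(T) = +0.150·(T−10) [T≤10 °C] = -3.5550
  sulphur-dioxide contribution → 0.6024 μm/a
  chloride contribution → 13.92 μm/a
  ⇒ r_corr(carbon steel) = 14.52 μm/a
Long-term exponent b (ISO 9224 Table 2, B1) = 0.523
  D(13) = 14.52 × 13^0.523 = 14.52 × 3.825 = 55.54 μm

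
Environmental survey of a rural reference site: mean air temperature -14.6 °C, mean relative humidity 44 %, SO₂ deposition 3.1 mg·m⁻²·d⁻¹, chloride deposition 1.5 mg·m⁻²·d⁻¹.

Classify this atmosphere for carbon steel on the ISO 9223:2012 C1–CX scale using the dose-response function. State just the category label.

carbon steel: f(T) = +0.150·(T−10) [T≤10 °C] = -3.6900
  Pd branch = 1.77·Pd^0.52·e^(0.02·RH+f) = 0.1919 μm/a
  Cl⁻ term: 0.102·1.5^0.62·exp(0.033·44+0.04·-14.6) = 0.3124
  sum: 0.1919 + 0.3124 → r_corr = 0.5043 μm/a
ISO 9223 Table 2 (carbon steel): 0 < 0.504 ≤ 1.3 μm/a ⇒ C1

C1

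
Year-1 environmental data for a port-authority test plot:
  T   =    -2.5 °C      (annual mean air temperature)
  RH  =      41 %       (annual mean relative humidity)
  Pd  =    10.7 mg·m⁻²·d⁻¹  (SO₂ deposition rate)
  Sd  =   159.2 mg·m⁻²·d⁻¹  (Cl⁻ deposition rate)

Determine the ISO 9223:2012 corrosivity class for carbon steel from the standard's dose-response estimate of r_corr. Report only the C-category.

C2

carbon steel: T≤10 °C ⇒ hinge +0.150·(-2.5−10) = -1.8750
  SO₂ term: 1.77·10.7^0.52·exp(0.02·41-1.8750) = 2.114
  Sd branch = 0.102·Sd^0.62·e^(0.033·RH+0.04·T) = 8.279 μm/a
  r_corr = 2.114 + 8.279 = 10.39 μm/a
10.4 μm/a falls in (1.3, 25] for carbon steel → category C2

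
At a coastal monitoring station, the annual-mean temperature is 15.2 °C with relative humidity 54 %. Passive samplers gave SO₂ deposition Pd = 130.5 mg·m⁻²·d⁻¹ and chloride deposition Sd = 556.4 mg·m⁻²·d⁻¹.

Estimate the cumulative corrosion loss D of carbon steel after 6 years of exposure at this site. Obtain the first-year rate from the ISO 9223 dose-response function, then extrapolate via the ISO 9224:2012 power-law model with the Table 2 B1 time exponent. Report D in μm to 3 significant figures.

carbon steel: T>10 °C ⇒ hinge -0.054·(15.2−10) = -0.2808
  sulphur-dioxide contribution → 49.57 μm/a
  chloride contribution → 56.07 μm/a
  ⇒ r_corr(carbon steel) = 105.6 μm/a
Long-term exponent b (ISO 9224 Table 2, B1) = 0.523
  D(6) = 105.6 × 6^0.523 = 105.6 × 2.553 = 269.6 μm

D(6) = 270 μm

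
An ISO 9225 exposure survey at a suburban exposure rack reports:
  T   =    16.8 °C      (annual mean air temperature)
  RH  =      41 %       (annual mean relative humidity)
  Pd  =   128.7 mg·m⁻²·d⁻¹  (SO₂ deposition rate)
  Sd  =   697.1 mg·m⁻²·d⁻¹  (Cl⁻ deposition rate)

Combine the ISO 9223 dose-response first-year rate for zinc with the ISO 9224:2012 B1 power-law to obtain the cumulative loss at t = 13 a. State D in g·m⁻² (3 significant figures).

D(13) = 269 g·m⁻²

zinc: T>10 °C ⇒ hinge -0.071·(16.8−10) = -0.4828
  SO₂ term: 0.0129·128.7^0.44·exp(0.046·41-0.4828) = 0.4448
  Cl⁻ term: 0.0175·697.1^0.57·exp(0.008·41+0.085·16.8) = 4.23
  r_corr = 0.4448 + 4.23 = 4.675 μm/a
Long-term exponent b (ISO 9224 Table 2, B1) = 0.813
  D(13) = 4.675 × 13^0.813 = 4.675 × 8.047 = 37.62 μm
  Mass loss = 37.62 μm × 7.14 g/cm³ = 268.6 g·m⁻²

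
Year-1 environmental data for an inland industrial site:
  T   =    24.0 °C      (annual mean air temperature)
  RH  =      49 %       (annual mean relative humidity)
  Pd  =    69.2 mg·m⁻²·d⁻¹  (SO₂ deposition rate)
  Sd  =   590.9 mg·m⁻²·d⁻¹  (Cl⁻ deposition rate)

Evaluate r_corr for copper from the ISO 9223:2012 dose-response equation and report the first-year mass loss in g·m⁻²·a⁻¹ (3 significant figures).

r_corr = 10.6 g·m⁻²·a⁻¹

copper: f(T) = -0.080·(T−10) [T>10 °C] = -1.1200
  sulphur-dioxide contribution → 0.09372 μm/a
  chloride contribution → 1.086 μm/a
  ⇒ r_corr(copper) = 1.18 μm/a
Convert to mass loss: 1.18 μm/a × 8.96 g/cm³ = 10.57 g·m⁻²·a⁻¹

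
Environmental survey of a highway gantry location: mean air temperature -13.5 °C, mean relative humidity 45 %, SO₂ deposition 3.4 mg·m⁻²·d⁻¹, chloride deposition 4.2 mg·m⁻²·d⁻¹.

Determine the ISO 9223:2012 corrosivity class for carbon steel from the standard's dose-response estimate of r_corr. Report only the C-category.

carbon steel: T≤10 °C ⇒ hinge +0.150·(-13.5−10) = -3.5250
  SO₂ term: 1.77·3.4^0.52·exp(0.02·45-3.5250) = 0.2423
  Cl⁻ term: 0.102·4.2^0.62·exp(0.033·45+0.04·-13.5) = 0.6389
  sum: 0.2423 + 0.6389 → r_corr = 0.8812 μm/a
0.881 μm/a falls in (0, 1.3] for carbon steel → category C1

C1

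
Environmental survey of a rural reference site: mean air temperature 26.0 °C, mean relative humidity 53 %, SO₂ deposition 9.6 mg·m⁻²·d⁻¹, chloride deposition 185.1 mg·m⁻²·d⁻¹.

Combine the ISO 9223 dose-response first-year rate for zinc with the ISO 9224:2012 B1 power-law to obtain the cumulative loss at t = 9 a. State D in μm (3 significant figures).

zinc: f(T) = -0.071·(T−10) [T>10 °C] = -1.1360
  Pd branch = 0.0129·Pd^0.44·e^(0.046·RH+f) = 0.1283 μm/a
  Sd branch = 0.0175·Sd^0.57·e^(0.008·RH+0.085·T) = 4.78 μm/a
  sum: 0.1283 + 4.78 → r_corr = 4.908 μm/a
ISO 9224: D(t) = r_corr · t^b with b = 0.813 (zinc, B1)
  D(9) = 4.908 × 9^0.813 = 4.908 × 5.968 = 29.29 μm

D(9) = 29.3 μm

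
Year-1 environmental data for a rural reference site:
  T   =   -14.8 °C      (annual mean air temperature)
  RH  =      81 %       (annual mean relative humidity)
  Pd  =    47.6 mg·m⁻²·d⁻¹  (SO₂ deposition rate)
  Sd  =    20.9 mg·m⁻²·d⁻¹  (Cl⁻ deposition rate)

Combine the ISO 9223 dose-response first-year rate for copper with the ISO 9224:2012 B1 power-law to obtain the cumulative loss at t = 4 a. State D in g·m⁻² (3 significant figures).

D(4) = 6.41 g·m⁻²

copper: temperature factor f = +0.126·(-24.8) = -3.1248
  sulphur-dioxide contribution → 0.07566 μm/a
  chloride contribution → 0.2083 μm/a
  ⇒ r_corr(copper) = 0.2839 μm/a
ISO 9224: D(t) = r_corr · t^b with b = 0.667 (copper, B1)
  D(4) = 0.2839 × 4^0.667 = 0.2839 × 2.521 = 0.7158 μm
  Mass loss = 0.7158 μm × 8.96 g/cm³ = 6.413 g·m⁻²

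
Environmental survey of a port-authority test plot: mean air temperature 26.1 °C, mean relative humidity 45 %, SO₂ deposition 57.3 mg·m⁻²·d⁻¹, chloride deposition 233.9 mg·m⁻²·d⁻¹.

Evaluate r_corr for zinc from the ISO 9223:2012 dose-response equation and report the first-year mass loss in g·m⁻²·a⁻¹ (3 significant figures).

zinc: T>10 °C ⇒ hinge -0.071·(26.1−10) = -1.1431
  sulphur-dioxide contribution → 0.1935 μm/a
  chloride contribution → 5.167 μm/a
  ⇒ r_corr(zinc) = 5.36 μm/a
Convert to mass loss: 5.36 μm/a × 7.14 g/cm³ = 38.27 g·m⁻²·a⁻¹

r_corr = 38.3 g·m⁻²·a⁻¹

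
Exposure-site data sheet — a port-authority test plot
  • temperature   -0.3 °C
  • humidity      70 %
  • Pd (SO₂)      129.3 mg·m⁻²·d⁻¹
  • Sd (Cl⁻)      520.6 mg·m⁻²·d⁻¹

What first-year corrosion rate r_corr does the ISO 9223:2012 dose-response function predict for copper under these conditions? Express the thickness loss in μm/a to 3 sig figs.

copper: f(T) = +0.126·(T−10) [T≤10 °C] = -1.2978
  Pd branch = 0.0053·Pd^0.26·e^(0.059·RH+f) = 0.3186 μm/a
  Sd branch = 0.01025·Sd^0.27·e^(0.036·RH+0.049·T) = 0.6795 μm/a
  r_corr = 0.3186 + 0.6795 = 0.9982 μm/a

r_corr = 0.998 μm/a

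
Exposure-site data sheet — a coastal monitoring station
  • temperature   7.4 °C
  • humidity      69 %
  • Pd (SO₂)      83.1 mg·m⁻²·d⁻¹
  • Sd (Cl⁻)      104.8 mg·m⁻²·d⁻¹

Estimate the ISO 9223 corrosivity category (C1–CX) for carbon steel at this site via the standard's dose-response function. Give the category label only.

carbon steel: f(T) = +0.150·(T−10) [T≤10 °C] = -0.3900
  sulphur-dioxide contribution → 47.44 μm/a
  chloride contribution → 23.91 μm/a
  ⇒ r_corr(carbon steel) = 71.35 μm/a
Category bounds: 50…80 μm/a bracket r_corr ⇒ C4

C4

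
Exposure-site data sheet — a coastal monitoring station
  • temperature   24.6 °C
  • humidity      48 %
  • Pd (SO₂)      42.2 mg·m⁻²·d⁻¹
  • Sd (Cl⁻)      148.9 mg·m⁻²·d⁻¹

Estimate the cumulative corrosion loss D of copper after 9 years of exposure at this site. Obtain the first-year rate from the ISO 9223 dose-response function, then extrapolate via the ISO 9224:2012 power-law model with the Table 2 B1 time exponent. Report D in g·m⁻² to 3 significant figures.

D(9) = 31.7 g·m⁻²

copper: temperature factor f = -0.080·(14.6) = -1.1680
  sulphur-dioxide contribution → 0.07405 μm/a
  chloride contribution → 0.7436 μm/a
  total first-year rate 0.8177 μm/a
Power-law: D(9) = r_corr · 9^0.667
  D(9) = 0.8177 × 9^0.667 = 0.8177 × 4.33 = 3.541 μm
  Mass loss = 3.541 μm × 8.96 g/cm³ = 31.72 g·m⁻²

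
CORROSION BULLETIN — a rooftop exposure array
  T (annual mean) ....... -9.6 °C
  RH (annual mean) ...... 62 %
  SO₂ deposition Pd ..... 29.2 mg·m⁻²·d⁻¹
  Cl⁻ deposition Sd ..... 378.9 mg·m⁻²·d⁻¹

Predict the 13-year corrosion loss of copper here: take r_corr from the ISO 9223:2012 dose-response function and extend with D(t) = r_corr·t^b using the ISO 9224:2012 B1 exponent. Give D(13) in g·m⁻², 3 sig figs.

D(13) = 16.8 g·m⁻²

copper: f(T) = +0.126·(T−10) [T≤10 °C] = -2.4696
  SO₂ term: 0.0053·29.2^0.26·exp(0.059·62-2.4696) = 0.04182
  Cl⁻ term: 0.01025·378.9^0.27·exp(0.036·62+0.049·-9.6) = 0.2965
  r_corr = 0.04182 + 0.2965 = 0.3383 μm/a
ISO 9224: D(t) = r_corr · t^b with b = 0.667 (copper, B1)
  D(13) = 0.3383 × 13^0.667 = 0.3383 × 5.534 = 1.872 μm
  Mass loss = 1.872 μm × 8.96 g/cm³ = 16.77 g·m⁻²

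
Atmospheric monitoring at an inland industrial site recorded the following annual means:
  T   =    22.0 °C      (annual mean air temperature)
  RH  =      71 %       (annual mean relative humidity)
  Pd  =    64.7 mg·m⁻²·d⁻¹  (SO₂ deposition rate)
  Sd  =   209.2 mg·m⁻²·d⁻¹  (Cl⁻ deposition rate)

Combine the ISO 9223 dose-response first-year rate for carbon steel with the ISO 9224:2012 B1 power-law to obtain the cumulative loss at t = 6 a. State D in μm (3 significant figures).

D(6) = 265 μm

carbon steel: f(T) = -0.054·(T−10) [T>10 °C] = -0.6480
  sulphur-dioxide contribution → 33.49 μm/a
  chloride contribution → 70.32 μm/a
  total first-year rate 103.8 μm/a
Power-law: D(6) = r_corr · 6^0.523
  D(6) = 103.8 × 6^0.523 = 103.8 × 2.553 = 265 μm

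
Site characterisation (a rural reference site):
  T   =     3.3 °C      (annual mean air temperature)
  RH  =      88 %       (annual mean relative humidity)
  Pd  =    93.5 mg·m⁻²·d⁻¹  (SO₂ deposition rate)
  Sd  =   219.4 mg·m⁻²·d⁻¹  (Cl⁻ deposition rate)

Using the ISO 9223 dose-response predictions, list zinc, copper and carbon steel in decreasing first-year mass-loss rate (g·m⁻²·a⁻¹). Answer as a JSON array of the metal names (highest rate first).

zinc: f(T) = +0.038·(T−10) [T≤10 °C] = -0.2546
  sulphur-dioxide contribution → 4.219 μm/a
  chloride contribution → 1.012 μm/a
  ⇒ r_corr(zinc) = 5.231 μm/a
  mass loss = 5.231 μm/a × 7.14 g/cm³ = 37.35 g·m⁻²·a⁻¹
copper: temperature factor f = +0.126·(-6.7) = -0.8442
  sulphur-dioxide contribution → 1.333 μm/a
  chloride contribution → 1.227 μm/a
  ⇒ r_corr(copper) = 2.56 μm/a
  mass loss = 2.56 μm/a × 8.96 g/cm³ = 22.94 g·m⁻²·a⁻¹
carbon steel: T≤10 °C ⇒ hinge +0.150·(3.3−10) = -1.0050
  sulphur-dioxide contribution → 39.87 μm/a
  chloride contribution → 60.07 μm/a
  ⇒ r_corr(carbon steel) = 99.95 μm/a
  mass loss = 99.95 μm/a × 7.85 g/cm³ = 784.6 g·m⁻²·a⁻¹
Ordering by g·m⁻²·a⁻¹: carbon steel (785) > zinc (37.3) > copper (22.9)

["carbon steel", "zinc", "copper"]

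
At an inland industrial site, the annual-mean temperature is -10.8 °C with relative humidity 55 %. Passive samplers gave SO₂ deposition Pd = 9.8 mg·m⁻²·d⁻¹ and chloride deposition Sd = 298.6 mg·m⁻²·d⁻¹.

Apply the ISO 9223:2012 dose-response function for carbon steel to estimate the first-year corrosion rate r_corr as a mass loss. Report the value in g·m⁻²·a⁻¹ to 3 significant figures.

carbon steel: f(T) = +0.150·(T−10) [T≤10 °C] = -3.1200
  SO₂ term: 1.77·9.8^0.52·exp(0.02·55-3.1200) = 0.7694
  Sd branch = 0.102·Sd^0.62·e^(0.033·RH+0.04·T) = 13.92 μm/a
  r_corr = 0.7694 + 13.92 = 14.69 μm/a
Convert to mass loss: 14.69 μm/a × 7.85 g/cm³ = 115.3 g·m⁻²·a⁻¹

r_corr = 115 g·m⁻²·a⁻¹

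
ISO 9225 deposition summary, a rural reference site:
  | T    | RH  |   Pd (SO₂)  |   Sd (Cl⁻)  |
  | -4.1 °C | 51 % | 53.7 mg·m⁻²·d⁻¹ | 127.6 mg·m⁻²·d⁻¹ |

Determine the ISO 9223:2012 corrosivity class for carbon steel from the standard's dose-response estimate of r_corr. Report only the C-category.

C2

carbon steel: f(T) = +0.150·(T−10) [T≤10 °C] = -2.1150
  sulphur-dioxide contribution → 4.699 μm/a
  chloride contribution → 9.417 μm/a
  total first-year rate 14.12 μm/a
ISO 9223 Table 2 (carbon steel): 1.3 < 14.1 ≤ 25 μm/a ⇒ C2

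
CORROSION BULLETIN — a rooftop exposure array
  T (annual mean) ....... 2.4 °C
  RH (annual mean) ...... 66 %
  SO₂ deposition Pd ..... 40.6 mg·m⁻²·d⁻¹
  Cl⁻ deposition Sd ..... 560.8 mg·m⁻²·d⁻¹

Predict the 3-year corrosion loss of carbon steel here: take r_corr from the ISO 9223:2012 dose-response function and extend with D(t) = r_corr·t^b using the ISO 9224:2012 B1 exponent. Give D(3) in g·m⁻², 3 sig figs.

carbon steel: T≤10 °C ⇒ hinge +0.150·(2.4−10) = -1.1400
  Pd branch = 1.77·Pd^0.52·e^(0.02·RH+f) = 14.54 μm/a
  Cl⁻ term: 0.102·560.8^0.62·exp(0.033·66+0.04·2.4) = 50.17
  sum: 14.54 + 50.17 → r_corr = 64.71 μm/a
Power-law: D(3) = r_corr · 3^0.523
  D(3) = 64.71 × 3^0.523 = 64.71 × 1.776 = 115 μm
  Mass loss = 115 μm × 7.85 g/cm³ = 902.4 g·m⁻²

D(3) = 902 g·m⁻²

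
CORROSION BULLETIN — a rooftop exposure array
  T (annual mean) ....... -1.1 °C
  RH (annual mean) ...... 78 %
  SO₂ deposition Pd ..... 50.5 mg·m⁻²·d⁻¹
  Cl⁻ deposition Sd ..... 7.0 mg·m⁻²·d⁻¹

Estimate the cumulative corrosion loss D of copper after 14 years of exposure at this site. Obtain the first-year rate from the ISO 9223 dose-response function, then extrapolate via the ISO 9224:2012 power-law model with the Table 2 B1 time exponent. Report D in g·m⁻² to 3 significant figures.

copper: temperature factor f = +0.126·(-11.1) = -1.3986
  Pd branch = 0.0053·Pd^0.26·e^(0.059·RH+f) = 0.3617 μm/a
  Cl⁻ term: 0.01025·7.0^0.27·exp(0.036·78+0.049·-1.1) = 0.2723
  r_corr = 0.3617 + 0.2723 = 0.634 μm/a
Long-term exponent b (ISO 9224 Table 2, B1) = 0.667
  D(14) = 0.634 × 14^0.667 = 0.634 × 5.814 = 3.686 μm
  Mass loss = 3.686 μm × 8.96 g/cm³ = 33.02 g·m⁻²

D(14) = 33.0 g·m⁻²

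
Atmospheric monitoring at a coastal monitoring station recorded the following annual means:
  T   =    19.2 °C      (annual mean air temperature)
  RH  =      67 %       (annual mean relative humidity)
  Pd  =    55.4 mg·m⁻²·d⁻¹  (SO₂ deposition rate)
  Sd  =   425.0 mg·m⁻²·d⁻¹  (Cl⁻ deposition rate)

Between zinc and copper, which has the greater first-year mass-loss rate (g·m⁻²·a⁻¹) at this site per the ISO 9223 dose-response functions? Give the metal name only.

zinc

zinc: T>10 °C ⇒ hinge -0.071·(19.2−10) = -0.6532
  sulphur-dioxide contribution → 0.8561 μm/a
  chloride contribution → 4.817 μm/a
  ⇒ r_corr(zinc) = 5.673 μm/a
  mass loss = 5.673 μm/a × 7.14 g/cm³ = 40.51 g·m⁻²·a⁻¹
copper: T>10 °C ⇒ hinge -0.080·(19.2−10) = -0.7360
  sulphur-dioxide contribution → 0.3756 μm/a
  chloride contribution → 1.501 μm/a
  ⇒ r_corr(copper) = 1.877 μm/a
  mass loss = 1.877 μm/a × 8.96 g/cm³ = 16.82 g·m⁻²·a⁻¹
Ordering by g·m⁻²·a⁻¹: zinc (40.5) > copper (16.8)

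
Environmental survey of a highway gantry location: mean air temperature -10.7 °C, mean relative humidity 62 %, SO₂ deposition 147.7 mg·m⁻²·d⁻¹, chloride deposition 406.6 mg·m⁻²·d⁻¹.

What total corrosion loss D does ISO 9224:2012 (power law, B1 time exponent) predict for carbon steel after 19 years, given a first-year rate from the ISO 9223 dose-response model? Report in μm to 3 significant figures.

D(19) = 117 μm

carbon steel: temperature factor f = +0.150·(-20.7) = -3.1050
  sulphur-dioxide contribution → 3.682 μm/a
  chloride contribution → 21.33 μm/a
  ⇒ r_corr(carbon steel) = 25.01 μm/a
Power-law: D(19) = r_corr · 19^0.523
  D(19) = 25.01 × 19^0.523 = 25.01 × 4.664 = 116.7 μm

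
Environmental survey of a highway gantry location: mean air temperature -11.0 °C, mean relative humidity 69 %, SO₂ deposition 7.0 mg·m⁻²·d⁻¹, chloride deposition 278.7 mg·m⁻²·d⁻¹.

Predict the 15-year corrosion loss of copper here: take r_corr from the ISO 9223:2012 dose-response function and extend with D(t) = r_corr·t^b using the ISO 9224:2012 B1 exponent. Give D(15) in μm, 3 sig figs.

D(15) = 2.22 μm

copper: temperature factor f = +0.126·(-21.0) = -2.6460
  SO₂ term: 0.0053·7.0^0.26·exp(0.059·69-2.6460) = 0.03655
  Cl⁻ term: 0.01025·278.7^0.27·exp(0.036·69+0.049·-11.0) = 0.3278
  r_corr = 0.03655 + 0.3278 = 0.3644 μm/a
Long-term exponent b (ISO 9224 Table 2, B1) = 0.667
  D(15) = 0.3644 × 15^0.667 = 0.3644 × 6.088 = 2.218 μm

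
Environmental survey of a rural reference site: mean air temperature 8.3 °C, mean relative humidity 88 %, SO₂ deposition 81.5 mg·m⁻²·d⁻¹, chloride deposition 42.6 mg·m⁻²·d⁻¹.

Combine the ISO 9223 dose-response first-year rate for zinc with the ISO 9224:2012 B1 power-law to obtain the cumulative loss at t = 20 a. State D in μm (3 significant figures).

D(20) = 61.8 μm

zinc: f(T) = +0.038·(T−10) [T≤10 °C] = -0.0646
  Pd branch = 0.0129·Pd^0.44·e^(0.046·RH+f) = 4.803 μm/a
  Cl⁻ term: 0.0175·42.6^0.57·exp(0.008·88+0.085·8.3) = 0.6081
  r_corr = 4.803 + 0.6081 = 5.411 μm/a
Power-law: D(20) = r_corr · 20^0.813
  D(20) = 5.411 × 20^0.813 = 5.411 × 11.42 = 61.8 μm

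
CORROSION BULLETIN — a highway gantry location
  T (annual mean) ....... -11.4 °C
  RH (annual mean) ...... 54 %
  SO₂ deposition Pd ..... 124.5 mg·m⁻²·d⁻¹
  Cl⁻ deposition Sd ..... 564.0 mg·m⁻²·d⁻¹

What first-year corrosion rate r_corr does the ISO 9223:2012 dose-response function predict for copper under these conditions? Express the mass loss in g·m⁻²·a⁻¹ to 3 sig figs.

r_corr = 2.30 g·m⁻²·a⁻¹

copper: T≤10 °C ⇒ hinge +0.126·(-11.4−10) = -2.6964
  sulphur-dioxide contribution → 0.03031 μm/a
  chloride contribution → 0.2266 μm/a
  ⇒ r_corr(copper) = 0.2569 μm/a
Convert to mass loss: 0.2569 μm/a × 8.96 g/cm³ = 2.302 g·m⁻²·a⁻¹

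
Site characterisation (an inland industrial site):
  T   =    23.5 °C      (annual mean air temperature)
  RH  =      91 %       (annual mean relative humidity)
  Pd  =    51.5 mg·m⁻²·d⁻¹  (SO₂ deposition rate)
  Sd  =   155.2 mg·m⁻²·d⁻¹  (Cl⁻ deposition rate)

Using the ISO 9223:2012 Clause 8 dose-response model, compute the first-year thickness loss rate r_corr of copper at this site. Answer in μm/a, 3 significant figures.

copper: T>10 °C ⇒ hinge -0.080·(23.5−10) = -1.0800
  SO₂ term: 0.0053·51.5^0.26·exp(0.059·91-1.0800) = 1.077
  Sd branch = 0.01025·Sd^0.27·e^(0.036·RH+0.049·T) = 3.35 μm/a
  sum: 1.077 + 3.35 → r_corr = 4.427 μm/a

r_corr = 4.43 μm/a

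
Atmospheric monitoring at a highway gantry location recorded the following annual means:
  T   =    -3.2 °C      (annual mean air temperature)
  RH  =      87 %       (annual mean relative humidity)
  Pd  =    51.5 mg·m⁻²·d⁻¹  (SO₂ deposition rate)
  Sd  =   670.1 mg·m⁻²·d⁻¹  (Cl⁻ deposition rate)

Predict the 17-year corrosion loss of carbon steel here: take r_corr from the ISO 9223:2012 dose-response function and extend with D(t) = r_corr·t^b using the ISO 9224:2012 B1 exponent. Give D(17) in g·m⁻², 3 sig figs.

carbon steel: f(T) = +0.150·(T−10) [T≤10 °C] = -1.9800
  sulphur-dioxide contribution → 10.81 μm/a
  chloride contribution → 89.55 μm/a
  total first-year rate 100.4 μm/a
ISO 9224: D(t) = r_corr · t^b with b = 0.523 (carbon steel, B1)
  D(17) = 100.4 × 17^0.523 = 100.4 × 4.401 = 441.7 μm
  Mass loss = 441.7 μm × 7.85 g/cm³ = 3467 g·m⁻²

D(17) = 3.47e+03 g·m⁻²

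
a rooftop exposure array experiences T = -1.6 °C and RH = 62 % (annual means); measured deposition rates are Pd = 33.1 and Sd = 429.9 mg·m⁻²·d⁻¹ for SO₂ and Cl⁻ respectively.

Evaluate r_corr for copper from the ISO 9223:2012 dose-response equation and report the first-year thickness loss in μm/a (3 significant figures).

copper: temperature factor f = +0.126·(-11.6) = -1.4616
  Pd branch = 0.0053·Pd^0.26·e^(0.059·RH+f) = 0.1184 μm/a
  Cl⁻ term: 0.01025·429.9^0.27·exp(0.036·62+0.049·-1.6) = 0.454
  r_corr = 0.1184 + 0.454 = 0.5724 μm/a

r_corr = 0.572 μm/a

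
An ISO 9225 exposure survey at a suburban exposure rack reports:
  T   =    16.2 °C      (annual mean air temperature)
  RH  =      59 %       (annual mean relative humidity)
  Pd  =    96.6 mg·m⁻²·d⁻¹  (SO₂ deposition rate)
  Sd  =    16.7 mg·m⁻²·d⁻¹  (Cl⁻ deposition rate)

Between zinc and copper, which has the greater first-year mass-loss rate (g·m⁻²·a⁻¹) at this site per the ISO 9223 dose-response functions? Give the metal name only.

zinc: T>10 °C ⇒ hinge -0.071·(16.2−10) = -0.4402
  SO₂ term: 0.0129·96.6^0.44·exp(0.046·59-0.4402) = 0.9364
  Cl⁻ term: 0.0175·16.7^0.57·exp(0.008·59+0.085·16.2) = 0.5533
  sum: 0.9364 + 0.5533 → r_corr = 1.49 μm/a
  mass loss = 1.49 μm/a × 7.14 g/cm³ = 10.64 g·m⁻²·a⁻¹
copper: f(T) = -0.080·(T−10) [T>10 °C] = -0.4960
  Pd branch = 0.0053·Pd^0.26·e^(0.059·RH+f) = 0.3441 μm/a
  Cl⁻ term: 0.01025·16.7^0.27·exp(0.036·59+0.049·16.2) = 0.4055
  sum: 0.3441 + 0.4055 → r_corr = 0.7497 μm/a
  mass loss = 0.7497 μm/a × 8.96 g/cm³ = 6.717 g·m⁻²·a⁻¹
Ordering by g·m⁻²·a⁻¹: zinc (10.6) > copper (6.72)

zinc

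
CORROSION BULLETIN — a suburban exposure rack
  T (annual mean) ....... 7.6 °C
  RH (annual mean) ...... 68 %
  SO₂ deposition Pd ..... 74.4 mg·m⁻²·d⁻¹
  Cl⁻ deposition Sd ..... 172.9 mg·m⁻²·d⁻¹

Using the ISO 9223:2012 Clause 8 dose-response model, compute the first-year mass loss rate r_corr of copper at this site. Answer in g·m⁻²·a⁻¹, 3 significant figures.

copper: temperature factor f = +0.126·(-2.4) = -0.3024
  sulphur-dioxide contribution → 0.6637 μm/a
  chloride contribution → 0.6915 μm/a
  total first-year rate 1.355 μm/a
Convert to mass loss: 1.355 μm/a × 8.96 g/cm³ = 12.14 g·m⁻²·a⁻¹

r_corr = 12.1 g·m⁻²·a⁻¹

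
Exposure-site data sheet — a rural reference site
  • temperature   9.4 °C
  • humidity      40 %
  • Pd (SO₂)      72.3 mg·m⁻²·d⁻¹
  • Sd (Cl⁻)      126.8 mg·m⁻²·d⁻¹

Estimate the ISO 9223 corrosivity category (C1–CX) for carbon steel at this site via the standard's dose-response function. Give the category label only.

carbon steel: f(T) = +0.150·(T−10) [T≤10 °C] = -0.0900
  Pd branch = 1.77·Pd^0.52·e^(0.02·RH+f) = 33.35 μm/a
  Cl⁻ term: 0.102·126.8^0.62·exp(0.033·40+0.04·9.4) = 11.2
  r_corr = 33.35 + 11.2 = 44.55 μm/a
44.5 μm/a falls in (25, 50] for carbon steel → category C3

C3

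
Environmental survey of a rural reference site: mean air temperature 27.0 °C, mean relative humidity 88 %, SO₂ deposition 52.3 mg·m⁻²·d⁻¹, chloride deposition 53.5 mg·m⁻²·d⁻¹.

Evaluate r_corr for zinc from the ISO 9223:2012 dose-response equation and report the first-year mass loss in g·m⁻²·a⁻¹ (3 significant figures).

r_corr = 33.2 g·m⁻²·a⁻¹

zinc: T>10 °C ⇒ hinge -0.071·(27.0−10) = -1.2070
  SO₂ term: 0.0129·52.3^0.44·exp(0.046·88-1.2070) = 1.261
  Cl⁻ term: 0.0175·53.5^0.57·exp(0.008·88+0.085·27.0) = 3.394
  r_corr = 1.261 + 3.394 = 4.654 μm/a
Convert to mass loss: 4.654 μm/a × 7.14 g/cm³ = 33.23 g·m⁻²·a⁻¹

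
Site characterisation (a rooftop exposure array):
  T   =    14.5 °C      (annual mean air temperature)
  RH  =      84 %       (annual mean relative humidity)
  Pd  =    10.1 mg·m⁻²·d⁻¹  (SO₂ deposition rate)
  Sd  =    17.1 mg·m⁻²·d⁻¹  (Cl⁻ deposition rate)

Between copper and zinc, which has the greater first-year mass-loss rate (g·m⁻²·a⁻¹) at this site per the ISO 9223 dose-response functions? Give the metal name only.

copper: T>10 °C ⇒ hinge -0.080·(14.5−10) = -0.3600
  sulphur-dioxide contribution → 0.9581 μm/a
  chloride contribution → 0.9236 μm/a
  total first-year rate 1.882 μm/a
  mass loss = 1.882 μm/a × 8.96 g/cm³ = 16.86 g·m⁻²·a⁻¹
zinc: T>10 °C ⇒ hinge -0.071·(14.5−10) = -0.3195
  sulphur-dioxide contribution → 1.236 μm/a
  chloride contribution → 0.5929 μm/a
  ⇒ r_corr(zinc) = 1.828 μm/a
  mass loss = 1.828 μm/a × 7.14 g/cm³ = 13.05 g·m⁻²·a⁻¹
Ordering by g·m⁻²·a⁻¹: copper (16.9) > zinc (13.1)

copper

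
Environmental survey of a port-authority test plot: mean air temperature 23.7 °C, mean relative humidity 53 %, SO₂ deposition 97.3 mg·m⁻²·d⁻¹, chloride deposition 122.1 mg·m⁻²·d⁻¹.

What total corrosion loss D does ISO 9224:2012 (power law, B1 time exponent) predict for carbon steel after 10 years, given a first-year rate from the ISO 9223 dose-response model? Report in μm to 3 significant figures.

D(10) = 187 μm

carbon steel: f(T) = -0.054·(T−10) [T>10 °C] = -0.7398
  sulphur-dioxide contribution → 26.35 μm/a
  chloride contribution → 29.76 μm/a
  ⇒ r_corr(carbon steel) = 56.12 μm/a
ISO 9224: D(t) = r_corr · t^b with b = 0.523 (carbon steel, B1)
  D(10) = 56.12 × 10^0.523 = 56.12 × 3.334 = 187.1 μm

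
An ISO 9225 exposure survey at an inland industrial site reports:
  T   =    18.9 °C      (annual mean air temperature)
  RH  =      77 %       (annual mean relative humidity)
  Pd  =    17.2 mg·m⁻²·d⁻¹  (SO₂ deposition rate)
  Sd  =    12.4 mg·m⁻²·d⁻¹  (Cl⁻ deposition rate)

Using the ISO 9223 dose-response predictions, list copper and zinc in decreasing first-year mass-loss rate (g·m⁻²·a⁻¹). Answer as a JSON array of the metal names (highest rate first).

copper: T>10 °C ⇒ hinge -0.080·(18.9−10) = -0.7120
  Pd branch = 0.0053·Pd^0.26·e^(0.059·RH+f) = 0.512 μm/a
  Sd branch = 0.01025·Sd^0.27·e^(0.036·RH+0.049·T) = 0.8166 μm/a
  sum: 0.512 + 0.8166 → r_corr = 1.329 μm/a
  mass loss = 1.329 μm/a × 8.96 g/cm³ = 11.9 g·m⁻²·a⁻¹
zinc: temperature factor f = -0.071·(8.9) = -0.6319
  Pd branch = 0.0129·Pd^0.44·e^(0.046·RH+f) = 0.8281 μm/a
  Cl⁻ term: 0.0175·12.4^0.57·exp(0.008·77+0.085·18.9) = 0.6784
  r_corr = 0.8281 + 0.6784 = 1.506 μm/a
  mass loss = 1.506 μm/a × 7.14 g/cm³ = 10.76 g·m⁻²·a⁻¹
Ordering by g·m⁻²·a⁻¹: copper (11.9) > zinc (10.8)

["copper", "zinc"]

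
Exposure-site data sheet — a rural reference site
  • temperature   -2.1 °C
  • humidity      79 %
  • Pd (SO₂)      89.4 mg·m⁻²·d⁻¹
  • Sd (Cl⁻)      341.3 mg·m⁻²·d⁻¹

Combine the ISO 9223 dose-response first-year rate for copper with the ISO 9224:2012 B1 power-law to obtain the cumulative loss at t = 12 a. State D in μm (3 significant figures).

copper: temperature factor f = +0.126·(-12.1) = -1.5246
  SO₂ term: 0.0053·89.4^0.26·exp(0.059·79-1.5246) = 0.3924
  Sd branch = 0.01025·Sd^0.27·e^(0.036·RH+0.049·T) = 0.7676 μm/a
  sum: 0.3924 + 0.7676 → r_corr = 1.16 μm/a
ISO 9224: D(t) = r_corr · t^b with b = 0.667 (copper, B1)
  D(12) = 1.16 × 12^0.667 = 1.16 × 5.246 = 6.085 μm

D(12) = 6.09 μm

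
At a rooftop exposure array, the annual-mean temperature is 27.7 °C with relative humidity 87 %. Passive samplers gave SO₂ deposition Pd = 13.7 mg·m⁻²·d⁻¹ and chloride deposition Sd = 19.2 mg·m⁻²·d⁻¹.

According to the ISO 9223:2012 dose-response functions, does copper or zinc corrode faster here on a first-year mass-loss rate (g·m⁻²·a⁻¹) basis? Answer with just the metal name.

copper

copper: temperature factor f = -0.080·(17.7) = -1.4160
  sulphur-dioxide contribution → 0.4306 μm/a
  chloride contribution → 2.027 μm/a
  total first-year rate 2.458 μm/a
  mass loss = 2.458 μm/a × 8.96 g/cm³ = 22.02 g·m⁻²·a⁻¹
zinc: T>10 °C ⇒ hinge -0.071·(27.7−10) = -1.2567
  sulphur-dioxide contribution → 0.6354 μm/a
  chloride contribution → 1.992 μm/a
  total first-year rate 2.628 μm/a
  mass loss = 2.628 μm/a × 7.14 g/cm³ = 18.76 g·m⁻²·a⁻¹
Ordering by g·m⁻²·a⁻¹: copper (22) > zinc (18.8)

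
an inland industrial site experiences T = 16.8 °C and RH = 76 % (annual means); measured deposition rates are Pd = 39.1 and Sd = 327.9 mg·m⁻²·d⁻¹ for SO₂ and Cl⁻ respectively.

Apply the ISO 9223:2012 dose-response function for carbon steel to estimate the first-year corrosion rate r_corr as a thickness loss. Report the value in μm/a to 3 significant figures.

carbon steel: temperature factor f = -0.054·(6.8) = -0.3672
  sulphur-dioxide contribution → 37.72 μm/a
  chloride contribution → 89.01 μm/a
  ⇒ r_corr(carbon steel) = 126.7 μm/a

r_corr = 127 μm/a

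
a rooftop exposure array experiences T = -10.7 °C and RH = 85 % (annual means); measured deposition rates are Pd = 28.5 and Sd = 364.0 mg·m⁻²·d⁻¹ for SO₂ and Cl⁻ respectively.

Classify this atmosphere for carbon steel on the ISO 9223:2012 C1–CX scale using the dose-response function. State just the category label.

C3

carbon steel: f(T) = +0.150·(T−10) [T≤10 °C] = -3.1050
  Pd branch = 1.77·Pd^0.52·e^(0.02·RH+f) = 2.479 μm/a
  Cl⁻ term: 0.102·364.0^0.62·exp(0.033·85+0.04·-10.7) = 42.54
  sum: 2.479 + 42.54 → r_corr = 45.02 μm/a
ISO 9223 Table 2 (carbon steel): 25 < 45 ≤ 50 μm/a ⇒ C3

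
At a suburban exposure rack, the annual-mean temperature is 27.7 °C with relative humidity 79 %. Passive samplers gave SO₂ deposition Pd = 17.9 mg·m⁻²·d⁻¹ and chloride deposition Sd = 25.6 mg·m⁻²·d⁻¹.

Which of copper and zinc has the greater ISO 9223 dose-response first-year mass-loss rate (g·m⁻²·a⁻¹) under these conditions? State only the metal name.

copper: T>10 °C ⇒ hinge -0.080·(27.7−10) = -1.4160
  SO₂ term: 0.0053·17.9^0.26·exp(0.059·79-1.4160) = 0.2879
  Cl⁻ term: 0.01025·25.6^0.27·exp(0.036·79+0.049·27.7) = 1.643
  r_corr = 0.2879 + 1.643 = 1.931 μm/a
  mass loss = 1.931 μm/a × 8.96 g/cm³ = 17.3 g·m⁻²·a⁻¹
zinc: f(T) = -0.071·(T−10) [T>10 °C] = -1.2567
  SO₂ term: 0.0129·17.9^0.44·exp(0.046·79-1.2567) = 0.4946
  Sd branch = 0.0175·Sd^0.57·e^(0.008·RH+0.085·T) = 2.202 μm/a
  sum: 0.4946 + 2.202 → r_corr = 2.696 μm/a
  mass loss = 2.696 μm/a × 7.14 g/cm³ = 19.25 g·m⁻²·a⁻¹
Ordering by g·m⁻²·a⁻¹: zinc (19.3) > copper (17.3)

zinc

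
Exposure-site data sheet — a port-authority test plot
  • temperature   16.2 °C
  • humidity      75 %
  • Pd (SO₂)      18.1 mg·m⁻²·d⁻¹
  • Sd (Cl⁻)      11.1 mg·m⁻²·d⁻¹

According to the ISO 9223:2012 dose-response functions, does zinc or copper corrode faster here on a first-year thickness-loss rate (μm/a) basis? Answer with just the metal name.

zinc

zinc: T>10 °C ⇒ hinge -0.071·(16.2−10) = -0.4402
  SO₂ term: 0.0129·18.1^0.44·exp(0.046·75-0.4402) = 0.9356
  Cl⁻ term: 0.0175·11.1^0.57·exp(0.008·75+0.085·16.2) = 0.4983
  r_corr = 0.9356 + 0.4983 = 1.434 μm/a
copper: temperature factor f = -0.080·(6.2) = -0.4960
  Pd branch = 0.0053·Pd^0.26·e^(0.059·RH+f) = 0.5723 μm/a
  Sd branch = 0.01025·Sd^0.27·e^(0.036·RH+0.049·T) = 0.6461 μm/a
  r_corr = 0.5723 + 0.6461 = 1.218 μm/a
Ordering by μm/a: zinc (1.43) > copper (1.22)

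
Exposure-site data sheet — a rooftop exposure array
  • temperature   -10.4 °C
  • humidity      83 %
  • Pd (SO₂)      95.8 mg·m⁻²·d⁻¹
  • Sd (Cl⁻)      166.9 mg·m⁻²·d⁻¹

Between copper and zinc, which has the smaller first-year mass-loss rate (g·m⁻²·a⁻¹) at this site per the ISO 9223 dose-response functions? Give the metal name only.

copper

copper: f(T) = +0.126·(T−10) [T≤10 °C] = -2.5704
  Pd branch = 0.0053·Pd^0.26·e^(0.059·RH+f) = 0.1778 μm/a
  Cl⁻ term: 0.01025·166.9^0.27·exp(0.036·83+0.049·-10.4) = 0.4866
  sum: 0.1778 + 0.4866 → r_corr = 0.6643 μm/a
  mass loss = 0.6643 μm/a × 8.96 g/cm³ = 5.952 g·m⁻²·a⁻¹
zinc: temperature factor f = +0.038·(-20.4) = -0.7752
  Pd branch = 0.0129·Pd^0.44·e^(0.046·RH+f) = 2.013 μm/a
  Cl⁻ term: 0.0175·166.9^0.57·exp(0.008·83+0.085·-10.4) = 0.2596
  sum: 2.013 + 0.2596 → r_corr = 2.273 μm/a
  mass loss = 2.273 μm/a × 7.14 g/cm³ = 16.23 g·m⁻²·a⁻¹
Ordering by g·m⁻²·a⁻¹: zinc (16.2) > copper (5.95)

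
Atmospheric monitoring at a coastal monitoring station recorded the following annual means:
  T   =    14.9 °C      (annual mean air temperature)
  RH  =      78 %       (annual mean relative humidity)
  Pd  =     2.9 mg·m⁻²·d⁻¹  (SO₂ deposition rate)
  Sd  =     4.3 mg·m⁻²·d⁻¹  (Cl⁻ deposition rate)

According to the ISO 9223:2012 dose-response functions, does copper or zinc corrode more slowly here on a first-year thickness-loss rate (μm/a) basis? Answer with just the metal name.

copper: f(T) = -0.080·(T−10) [T>10 °C] = -0.3920
  Pd branch = 0.0053·Pd^0.26·e^(0.059·RH+f) = 0.4708 μm/a
  Sd branch = 0.01025·Sd^0.27·e^(0.036·RH+0.049·T) = 0.5228 μm/a
  r_corr = 0.4708 + 0.5228 = 0.9936 μm/a
zinc: T>10 °C ⇒ hinge -0.071·(14.9−10) = -0.3479
  SO₂ term: 0.0129·2.9^0.44·exp(0.046·78-0.3479) = 0.5263
  Cl⁻ term: 0.0175·4.3^0.57·exp(0.008·78+0.085·14.9) = 0.2662
  sum: 0.5263 + 0.2662 → r_corr = 0.7924 μm/a
Ordering by μm/a: copper (0.994) > zinc (0.792)

zinc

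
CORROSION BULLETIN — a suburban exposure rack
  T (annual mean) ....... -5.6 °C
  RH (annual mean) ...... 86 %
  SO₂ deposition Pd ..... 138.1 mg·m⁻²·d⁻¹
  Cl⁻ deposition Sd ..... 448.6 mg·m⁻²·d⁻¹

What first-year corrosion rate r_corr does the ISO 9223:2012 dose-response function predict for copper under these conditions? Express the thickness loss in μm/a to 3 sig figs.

r_corr = 1.32 μm/a

copper: temperature factor f = +0.126·(-15.6) = -1.9656
  sulphur-dioxide contribution → 0.4273 μm/a
  chloride contribution → 0.8956 μm/a
  ⇒ r_corr(copper) = 1.323 μm/a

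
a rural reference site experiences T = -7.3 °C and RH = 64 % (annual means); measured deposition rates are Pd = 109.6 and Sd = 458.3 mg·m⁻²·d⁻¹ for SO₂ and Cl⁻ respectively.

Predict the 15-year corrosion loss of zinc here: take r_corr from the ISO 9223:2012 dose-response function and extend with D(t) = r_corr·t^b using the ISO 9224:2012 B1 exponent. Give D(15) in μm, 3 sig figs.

D(15) = 13.7 μm

zinc: temperature factor f = +0.038·(-17.3) = -0.6574
  SO₂ term: 0.0129·109.6^0.44·exp(0.046·64-0.6574) = 1.003
  Sd branch = 0.0175·Sd^0.57·e^(0.008·RH+0.085·T) = 0.5161 μm/a
  sum: 1.003 + 0.5161 → r_corr = 1.519 μm/a
Long-term exponent b (ISO 9224 Table 2, B1) = 0.813
  D(15) = 1.519 × 15^0.813 = 1.519 × 9.04 = 13.73 μm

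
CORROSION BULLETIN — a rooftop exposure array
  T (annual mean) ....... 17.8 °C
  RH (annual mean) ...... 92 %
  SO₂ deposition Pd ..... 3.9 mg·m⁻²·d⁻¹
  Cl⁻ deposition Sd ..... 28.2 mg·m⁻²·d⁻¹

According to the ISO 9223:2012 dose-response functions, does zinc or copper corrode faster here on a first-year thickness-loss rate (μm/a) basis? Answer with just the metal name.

copper

zinc: f(T) = -0.071·(T−10) [T>10 °C] = -0.5538
  SO₂ term: 0.0129·3.9^0.44·exp(0.046·92-0.5538) = 0.9291
  Cl⁻ term: 0.0175·28.2^0.57·exp(0.008·92+0.085·17.8) = 1.113
  sum: 0.9291 + 1.113 → r_corr = 2.042 μm/a
copper: temperature factor f = -0.080·(7.8) = -0.6240
  SO₂ term: 0.0053·3.9^0.26·exp(0.059·92-0.6240) = 0.9211
  Cl⁻ term: 0.01025·28.2^0.27·exp(0.036·92+0.049·17.8) = 1.658
  sum: 0.9211 + 1.658 → r_corr = 2.579 μm/a
Ordering by μm/a: copper (2.58) > zinc (2.04)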